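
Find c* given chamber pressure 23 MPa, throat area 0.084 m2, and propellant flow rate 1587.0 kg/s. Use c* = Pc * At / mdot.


c* = 23e6 * 0.084 / 1587.0 = 1217 m/s

1217 m/s


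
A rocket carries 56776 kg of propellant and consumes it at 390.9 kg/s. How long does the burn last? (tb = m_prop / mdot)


tb = 56776 / 390.9 = 145.2 s

145.2 s


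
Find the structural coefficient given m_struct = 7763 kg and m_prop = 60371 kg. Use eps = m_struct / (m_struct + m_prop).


eps = 7763 / (7763 + 60371) = 0.1139

0.1139


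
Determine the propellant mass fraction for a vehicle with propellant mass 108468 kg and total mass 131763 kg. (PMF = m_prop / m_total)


PMF = 108468 / 131763 = 0.823

0.823


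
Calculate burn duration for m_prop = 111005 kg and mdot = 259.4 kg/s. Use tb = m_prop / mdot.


tb = 111005 / 259.4 = 427.9 s

427.9 s


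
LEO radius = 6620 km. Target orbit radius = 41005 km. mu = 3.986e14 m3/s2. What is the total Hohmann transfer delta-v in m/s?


V1 = sqrt(mu/r1) = 7759.61 m/s
dV1 = V1*(sqrt(2*r2/(r1+r2)) - 1) = 2422.92 m/s
V2 = sqrt(mu/r2) = 3117.81 m/s
dV2 = V2*(1 - sqrt(2*r1/(r1+r2))) = 1473.91 m/s
Total dV = 3897 m/s

3897 m/s


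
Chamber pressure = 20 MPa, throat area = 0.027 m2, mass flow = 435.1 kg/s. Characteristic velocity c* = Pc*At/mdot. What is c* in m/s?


c* = 20e6 * 0.027 / 435.1 = 1241 m/s

1241 m/s


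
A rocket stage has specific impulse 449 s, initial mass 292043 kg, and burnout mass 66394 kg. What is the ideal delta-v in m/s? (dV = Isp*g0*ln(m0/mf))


Ve = 449 * 9.81 = 4404.69 m/s
dV = 4404.69 * ln(292043/66394) = 6525 m/s

6525 m/s


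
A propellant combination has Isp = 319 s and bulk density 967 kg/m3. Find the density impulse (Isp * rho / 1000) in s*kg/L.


rho*Isp = 319 * 967 / 1000 = 308 s*kg/L

308 s*kg/L


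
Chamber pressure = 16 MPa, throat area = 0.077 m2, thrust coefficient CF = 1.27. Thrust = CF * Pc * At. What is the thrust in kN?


F = 1.27 * 16e6 * 0.077 = 1.5646e+06 N = 1564.6 kN

1564.6 kN


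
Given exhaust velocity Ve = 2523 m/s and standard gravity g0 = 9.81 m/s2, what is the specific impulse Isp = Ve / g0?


Isp = Ve / g0 = 2523 / 9.81 = 257.2 s

257.2 s


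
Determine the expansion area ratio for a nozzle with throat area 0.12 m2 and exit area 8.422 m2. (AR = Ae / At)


AR = 8.422 / 0.12 = 70.2

70.2


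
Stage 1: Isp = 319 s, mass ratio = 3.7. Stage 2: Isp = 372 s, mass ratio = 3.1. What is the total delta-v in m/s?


dV1 = 319 * 9.81 * ln(3.7) = 4094.3 m/s
dV2 = 372 * 9.81 * ln(3.1) = 4128.8 m/s
Total dV = 4094.3 + 4128.8 = 8223.1 m/s ~ 8223 m/s

8223 m/s


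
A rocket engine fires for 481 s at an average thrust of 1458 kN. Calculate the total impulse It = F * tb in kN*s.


It = 1458 * 481 = 701298 kN*s

701298 kN*s


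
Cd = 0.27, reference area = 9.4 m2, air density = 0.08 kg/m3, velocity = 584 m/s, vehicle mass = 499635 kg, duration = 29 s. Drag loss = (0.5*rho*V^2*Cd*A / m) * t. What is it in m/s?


D = 0.5 * 0.08 * 584^2 * 0.27 * 9.4 = 34624.01 N
a = 34624.01 / 499635 = 0.0693 m/s2
dV = 0.0693 * 29 = 2.0 m/s

2.0 m/s


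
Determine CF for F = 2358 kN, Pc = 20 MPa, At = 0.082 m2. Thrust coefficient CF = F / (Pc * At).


CF = 2358000 / (20e6 * 0.082) = 1.44

1.44


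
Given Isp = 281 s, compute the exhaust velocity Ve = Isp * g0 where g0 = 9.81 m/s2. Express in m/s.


Ve = Isp * g0 = 281 * 9.81 = 2756.6 m/s

2756.6 m/s


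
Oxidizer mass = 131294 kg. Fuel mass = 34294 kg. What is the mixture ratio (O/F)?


MR = 131294 / 34294 = 3.83

3.83


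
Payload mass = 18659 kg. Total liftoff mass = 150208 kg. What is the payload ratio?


PR = 18659 / 150208 = 0.1242

0.1242


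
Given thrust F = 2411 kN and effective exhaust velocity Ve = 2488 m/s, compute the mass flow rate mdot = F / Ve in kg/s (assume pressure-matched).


mdot = F / Ve = 2411000 / 2488 = 969.1 kg/s

969.1 kg/s


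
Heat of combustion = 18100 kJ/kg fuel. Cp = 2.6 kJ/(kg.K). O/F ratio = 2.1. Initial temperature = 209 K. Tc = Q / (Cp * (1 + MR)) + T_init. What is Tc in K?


Tc = 18100 / (2.6 * (1 + 2.1)) + 209 = 2455 K

2455 K


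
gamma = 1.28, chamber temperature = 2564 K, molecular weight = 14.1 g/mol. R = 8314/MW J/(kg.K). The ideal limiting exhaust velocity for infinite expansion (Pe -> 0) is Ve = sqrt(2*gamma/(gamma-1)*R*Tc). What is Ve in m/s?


R = 8314 / 14.1 = 589.65 J/(kg.K)
Ve = sqrt(2 * 1.28 / (1.28 - 1) * 589.65 * 2564) = 3718 m/s

3718 m/s


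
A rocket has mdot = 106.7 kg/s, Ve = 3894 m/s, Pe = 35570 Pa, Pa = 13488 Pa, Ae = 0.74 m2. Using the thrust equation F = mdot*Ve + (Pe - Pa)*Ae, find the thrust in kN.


F = 106.7 * 3894 + (35570 - 13488) * 0.74 = 431830.0 N = 431.8 kN

431.8 kN


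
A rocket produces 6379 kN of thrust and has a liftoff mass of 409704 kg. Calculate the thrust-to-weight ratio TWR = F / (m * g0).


TWR = 6379000 / (409704 * 9.81) = 1.59

1.59


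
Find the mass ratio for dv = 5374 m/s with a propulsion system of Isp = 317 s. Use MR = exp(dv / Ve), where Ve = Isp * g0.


Ve = 317 * 9.81 = 3109.77 m/s
MR = exp(5374 / 3109.77) = 5.63

5.63


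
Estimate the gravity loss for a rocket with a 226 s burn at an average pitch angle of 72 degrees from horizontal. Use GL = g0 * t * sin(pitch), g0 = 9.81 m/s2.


GL = 9.81 * 226 * sin(72 deg) = 2109 m/s

2109 m/s


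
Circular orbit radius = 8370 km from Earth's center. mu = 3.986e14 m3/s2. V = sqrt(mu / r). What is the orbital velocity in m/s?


V = sqrt(3.986e14 / 8370000) = 6901 m/s

6901 m/s


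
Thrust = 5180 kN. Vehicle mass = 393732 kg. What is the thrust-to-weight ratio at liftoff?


TWR = 5180000 / (393732 * 9.81) = 1.34

1.34


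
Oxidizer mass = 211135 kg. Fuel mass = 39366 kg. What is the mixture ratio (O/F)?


MR = 211135 / 39366 = 5.36

5.36


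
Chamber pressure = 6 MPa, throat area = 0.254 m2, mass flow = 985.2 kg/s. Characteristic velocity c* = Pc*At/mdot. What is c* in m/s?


c* = 6e6 * 0.254 / 985.2 = 1547 m/s

1547 m/s


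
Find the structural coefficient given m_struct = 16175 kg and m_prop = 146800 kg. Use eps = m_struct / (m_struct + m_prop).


eps = 16175 / (16175 + 146800) = 0.0992

0.0992


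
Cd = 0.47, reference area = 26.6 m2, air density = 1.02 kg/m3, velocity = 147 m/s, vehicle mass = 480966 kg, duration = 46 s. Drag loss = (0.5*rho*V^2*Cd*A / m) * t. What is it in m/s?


D = 0.5 * 1.02 * 147^2 * 0.47 * 26.6 = 137779.42 N
a = 137779.42 / 480966 = 0.2865 m/s2
dV = 0.2865 * 46 = 13.2 m/s

13.2 m/s


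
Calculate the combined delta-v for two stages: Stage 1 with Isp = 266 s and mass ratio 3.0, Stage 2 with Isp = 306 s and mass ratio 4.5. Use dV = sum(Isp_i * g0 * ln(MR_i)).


dV1 = 266 * 9.81 * ln(3.0) = 2866.8 m/s
dV2 = 306 * 9.81 * ln(4.5) = 4515.0 m/s
Total dV = 2866.8 + 4515.0 = 7381.8 m/s ~ 7382 m/s

7382 m/s


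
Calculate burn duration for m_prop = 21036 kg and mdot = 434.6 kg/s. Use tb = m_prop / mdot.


tb = 21036 / 434.6 = 48.4 s

48.4 s


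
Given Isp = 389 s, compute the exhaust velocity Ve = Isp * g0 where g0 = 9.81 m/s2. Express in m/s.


Ve = Isp * g0 = 389 * 9.81 = 3816.1 m/s

3816.1 m/s


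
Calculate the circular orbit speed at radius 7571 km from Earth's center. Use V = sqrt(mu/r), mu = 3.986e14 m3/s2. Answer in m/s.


V = sqrt(3.986e14 / 7571000) = 7256 m/s

7256 m/s


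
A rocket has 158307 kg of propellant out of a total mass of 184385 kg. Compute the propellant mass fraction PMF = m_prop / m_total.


PMF = 158307 / 184385 = 0.859

0.859


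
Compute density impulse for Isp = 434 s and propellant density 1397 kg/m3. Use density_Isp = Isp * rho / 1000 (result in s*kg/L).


rho*Isp = 434 * 1397 / 1000 = 606 s*kg/L

606 s*kg/L


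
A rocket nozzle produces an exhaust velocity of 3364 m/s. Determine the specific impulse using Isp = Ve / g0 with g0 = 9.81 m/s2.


Isp = Ve / g0 = 3364 / 9.81 = 342.9 s

342.9 s


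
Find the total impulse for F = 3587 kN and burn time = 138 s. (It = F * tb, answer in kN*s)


It = 3587 * 138 = 495006 kN*s

495006 kN*s


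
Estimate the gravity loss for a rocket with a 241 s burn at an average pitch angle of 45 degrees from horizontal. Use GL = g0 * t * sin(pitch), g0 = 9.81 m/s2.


GL = 9.81 * 241 * sin(45 deg) = 1672 m/s

1672 m/s


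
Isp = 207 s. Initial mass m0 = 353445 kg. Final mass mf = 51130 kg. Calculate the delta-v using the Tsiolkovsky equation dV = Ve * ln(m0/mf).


Ve = 207 * 9.81 = 2030.67 m/s
dV = 2030.67 * ln(353445/51130) = 3926 m/s

3926 m/s


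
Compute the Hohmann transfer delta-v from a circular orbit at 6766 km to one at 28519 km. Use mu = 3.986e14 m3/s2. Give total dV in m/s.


V1 = sqrt(mu/r1) = 7675.43 m/s
dV1 = V1*(sqrt(2*r2/(r1+r2)) - 1) = 2083.22 m/s
V2 = sqrt(mu/r2) = 3738.54 m/s
dV2 = V2*(1 - sqrt(2*r1/(r1+r2))) = 1423.34 m/s
Total dV = 3507 m/s

3507 m/s


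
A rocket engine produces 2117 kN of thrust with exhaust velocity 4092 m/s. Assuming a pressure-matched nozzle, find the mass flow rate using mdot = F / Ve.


mdot = F / Ve = 2117000 / 4092 = 517.4 kg/s

517.4 kg/s


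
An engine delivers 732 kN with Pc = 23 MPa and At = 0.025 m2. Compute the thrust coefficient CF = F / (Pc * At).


CF = 732000 / (23e6 * 0.025) = 1.27

1.27


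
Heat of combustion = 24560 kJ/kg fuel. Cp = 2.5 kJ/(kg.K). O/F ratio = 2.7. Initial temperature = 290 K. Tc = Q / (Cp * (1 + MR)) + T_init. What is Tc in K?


Tc = 24560 / (2.5 * (1 + 2.7)) + 290 = 2945 K

2945 K


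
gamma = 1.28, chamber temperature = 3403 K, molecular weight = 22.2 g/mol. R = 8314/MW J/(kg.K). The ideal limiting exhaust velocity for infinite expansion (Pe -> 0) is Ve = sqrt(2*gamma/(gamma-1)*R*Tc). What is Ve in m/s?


R = 8314 / 22.2 = 374.5 J/(kg.K)
Ve = sqrt(2 * 1.28 / (1.28 - 1) * 374.5 * 3403) = 3414 m/s

3414 m/s


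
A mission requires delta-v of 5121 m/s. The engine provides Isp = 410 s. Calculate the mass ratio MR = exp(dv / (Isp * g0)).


Ve = 410 * 9.81 = 4022.1 m/s
MR = exp(5121 / 4022.1) = 3.572

3.572


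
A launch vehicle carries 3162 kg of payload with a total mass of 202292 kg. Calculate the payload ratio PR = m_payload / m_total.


PR = 3162 / 202292 = 0.0156

0.0156


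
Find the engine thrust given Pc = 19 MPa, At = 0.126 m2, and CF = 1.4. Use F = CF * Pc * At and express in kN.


F = 1.4 * 19e6 * 0.126 = 3.3516e+06 N = 3351.6 kN

3351.6 kN


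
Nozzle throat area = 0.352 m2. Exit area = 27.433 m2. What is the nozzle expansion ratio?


AR = 27.433 / 0.352 = 77.9

77.9


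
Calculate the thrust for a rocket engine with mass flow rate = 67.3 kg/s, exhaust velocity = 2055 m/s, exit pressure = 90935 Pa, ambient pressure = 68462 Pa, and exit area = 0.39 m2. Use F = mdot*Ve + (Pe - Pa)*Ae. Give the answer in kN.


F = 67.3 * 2055 + (90935 - 68462) * 0.39 = 147066.0 N = 147.1 kN

147.1 kN


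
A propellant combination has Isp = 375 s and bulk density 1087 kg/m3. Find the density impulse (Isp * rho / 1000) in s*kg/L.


rho*Isp = 375 * 1087 / 1000 = 408 s*kg/L

408 s*kg/L


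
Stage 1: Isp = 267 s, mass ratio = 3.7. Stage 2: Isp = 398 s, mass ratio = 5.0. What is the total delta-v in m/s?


dV1 = 267 * 9.81 * ln(3.7) = 3426.9 m/s
dV2 = 398 * 9.81 * ln(5.0) = 6283.9 m/s
Total dV = 3426.9 + 6283.9 = 9710.8 m/s ~ 9711 m/s

9711 m/s


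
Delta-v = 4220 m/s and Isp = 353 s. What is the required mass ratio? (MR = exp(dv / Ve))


Ve = 353 * 9.81 = 3462.93 m/s
MR = exp(4220 / 3462.93) = 3.383

3.383


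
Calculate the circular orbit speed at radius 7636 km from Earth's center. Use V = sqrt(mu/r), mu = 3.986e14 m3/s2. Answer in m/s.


V = sqrt(3.986e14 / 7636000) = 7225 m/s

7225 m/s


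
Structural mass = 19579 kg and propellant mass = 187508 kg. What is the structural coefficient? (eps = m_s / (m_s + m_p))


eps = 19579 / (19579 + 187508) = 0.0945

0.0945


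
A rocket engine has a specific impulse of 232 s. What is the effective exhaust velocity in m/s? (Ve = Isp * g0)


Ve = Isp * g0 = 232 * 9.81 = 2275.9 m/s

2275.9 m/s


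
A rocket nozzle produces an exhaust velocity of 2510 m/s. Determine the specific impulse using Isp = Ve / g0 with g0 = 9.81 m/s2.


Isp = Ve / g0 = 2510 / 9.81 = 255.9 s

255.9 s


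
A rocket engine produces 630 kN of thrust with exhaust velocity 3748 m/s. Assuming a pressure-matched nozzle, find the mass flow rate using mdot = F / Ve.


mdot = F / Ve = 630000 / 3748 = 168.1 kg/s

168.1 kg/s


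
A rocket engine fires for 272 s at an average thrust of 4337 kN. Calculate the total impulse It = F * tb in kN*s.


It = 4337 * 272 = 1179664 kN*s

1179664 kN*s


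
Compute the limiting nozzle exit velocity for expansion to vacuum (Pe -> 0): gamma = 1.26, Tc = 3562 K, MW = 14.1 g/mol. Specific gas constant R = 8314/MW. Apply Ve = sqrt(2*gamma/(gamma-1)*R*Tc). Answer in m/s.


R = 8314 / 14.1 = 589.65 J/(kg.K)
Ve = sqrt(2 * 1.26 / (1.26 - 1) * 589.65 * 3562) = 4512 m/s

4512 m/s


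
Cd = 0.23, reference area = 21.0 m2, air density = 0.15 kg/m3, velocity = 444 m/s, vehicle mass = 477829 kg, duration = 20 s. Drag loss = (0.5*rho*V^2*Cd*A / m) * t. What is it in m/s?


D = 0.5 * 0.15 * 444^2 * 0.23 * 21.0 = 71412.52 N
a = 71412.52 / 477829 = 0.1495 m/s2
dV = 0.1495 * 20 = 3.0 m/s

3.0 m/s


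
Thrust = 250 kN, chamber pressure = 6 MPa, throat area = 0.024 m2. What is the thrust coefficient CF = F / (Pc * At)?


CF = 250000 / (6e6 * 0.024) = 1.74

1.74


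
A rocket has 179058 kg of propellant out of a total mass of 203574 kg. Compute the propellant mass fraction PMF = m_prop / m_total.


PMF = 179058 / 203574 = 0.88

0.88


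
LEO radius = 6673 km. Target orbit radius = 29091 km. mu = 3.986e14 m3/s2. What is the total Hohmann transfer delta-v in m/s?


V1 = sqrt(mu/r1) = 7728.73 m/s
dV1 = V1*(sqrt(2*r2/(r1+r2)) - 1) = 2129.06 m/s
V2 = sqrt(mu/r2) = 3701.6 m/s
dV2 = V2*(1 - sqrt(2*r1/(r1+r2))) = 1440.38 m/s
Total dV = 3569 m/s

3569 m/s


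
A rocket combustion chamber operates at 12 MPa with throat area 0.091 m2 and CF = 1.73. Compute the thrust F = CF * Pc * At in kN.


F = 1.73 * 12e6 * 0.091 = 1.8892e+06 N = 1889.2 kN

1889.2 kN


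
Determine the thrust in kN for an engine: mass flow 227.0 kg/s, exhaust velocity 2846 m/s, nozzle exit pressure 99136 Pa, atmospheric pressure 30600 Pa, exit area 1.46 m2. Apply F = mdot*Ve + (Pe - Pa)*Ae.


F = 227.0 * 2846 + (99136 - 30600) * 1.46 = 746105.0 N = 746.1 kN

746.1 kN


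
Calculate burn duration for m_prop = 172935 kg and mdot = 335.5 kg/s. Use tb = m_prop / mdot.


tb = 172935 / 335.5 = 515.5 s

515.5 s


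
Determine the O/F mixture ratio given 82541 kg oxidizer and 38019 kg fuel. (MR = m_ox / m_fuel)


MR = 82541 / 38019 = 2.17

2.17


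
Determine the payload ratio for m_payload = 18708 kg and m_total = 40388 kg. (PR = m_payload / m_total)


PR = 18708 / 40388 = 0.4632

0.4632


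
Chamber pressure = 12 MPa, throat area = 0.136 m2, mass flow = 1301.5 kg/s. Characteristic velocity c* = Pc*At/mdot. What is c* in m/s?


c* = 12e6 * 0.136 / 1301.5 = 1254 m/s

1254 m/s


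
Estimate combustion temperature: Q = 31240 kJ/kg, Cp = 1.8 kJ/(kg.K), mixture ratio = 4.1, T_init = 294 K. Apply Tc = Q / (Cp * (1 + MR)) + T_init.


Tc = 31240 / (1.8 * (1 + 4.1)) + 294 = 3697 K

3697 K


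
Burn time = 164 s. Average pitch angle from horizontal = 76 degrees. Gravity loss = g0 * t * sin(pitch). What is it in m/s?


GL = 9.81 * 164 * sin(76 deg) = 1561 m/s

1561 m/s


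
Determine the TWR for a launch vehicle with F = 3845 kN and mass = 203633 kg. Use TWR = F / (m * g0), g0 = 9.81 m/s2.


TWR = 3845000 / (203633 * 9.81) = 1.92

1.92


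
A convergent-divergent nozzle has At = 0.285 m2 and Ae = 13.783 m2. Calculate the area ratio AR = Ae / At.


AR = 13.783 / 0.285 = 48.4

48.4


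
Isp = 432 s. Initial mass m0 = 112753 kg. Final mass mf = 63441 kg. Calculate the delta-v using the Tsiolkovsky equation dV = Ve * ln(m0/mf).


Ve = 432 * 9.81 = 4237.92 m/s
dV = 4237.92 * ln(112753/63441) = 2437 m/s

2437 m/s


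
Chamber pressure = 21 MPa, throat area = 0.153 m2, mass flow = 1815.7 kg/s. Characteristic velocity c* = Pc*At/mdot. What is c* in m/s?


c* = 21e6 * 0.153 / 1815.7 = 1770 m/s

1770 m/s


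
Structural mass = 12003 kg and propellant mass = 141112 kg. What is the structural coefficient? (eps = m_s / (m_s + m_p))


eps = 12003 / (12003 + 141112) = 0.0784

0.0784


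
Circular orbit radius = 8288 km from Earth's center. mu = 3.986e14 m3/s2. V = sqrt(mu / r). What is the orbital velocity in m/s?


V = sqrt(3.986e14 / 8288000) = 6935 m/s

6935 m/s


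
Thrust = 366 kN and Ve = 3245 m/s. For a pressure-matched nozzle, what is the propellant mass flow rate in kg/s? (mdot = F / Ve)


mdot = F / Ve = 366000 / 3245 = 112.8 kg/s

112.8 kg/s


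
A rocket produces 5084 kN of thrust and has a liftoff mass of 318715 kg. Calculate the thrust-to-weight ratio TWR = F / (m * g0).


TWR = 5084000 / (318715 * 9.81) = 1.63

1.63


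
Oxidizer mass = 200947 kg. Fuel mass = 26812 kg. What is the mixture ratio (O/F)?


MR = 200947 / 26812 = 7.49

7.49


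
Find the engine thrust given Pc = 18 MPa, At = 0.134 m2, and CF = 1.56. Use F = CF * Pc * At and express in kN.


F = 1.56 * 18e6 * 0.134 = 3.7627e+06 N = 3762.7 kN

3762.7 kN


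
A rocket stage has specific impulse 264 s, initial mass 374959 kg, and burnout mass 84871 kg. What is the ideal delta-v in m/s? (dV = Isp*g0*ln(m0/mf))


Ve = 264 * 9.81 = 2589.84 m/s
dV = 2589.84 * ln(374959/84871) = 3848 m/s

3848 m/s


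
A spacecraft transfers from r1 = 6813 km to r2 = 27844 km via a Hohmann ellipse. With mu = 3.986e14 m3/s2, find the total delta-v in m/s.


V1 = sqrt(mu/r1) = 7648.91 m/s
dV1 = V1*(sqrt(2*r2/(r1+r2)) - 1) = 2046.92 m/s
V2 = sqrt(mu/r2) = 3783.58 m/s
dV2 = V2*(1 - sqrt(2*r1/(r1+r2))) = 1411.16 m/s
Total dV = 3458 m/s

3458 m/s


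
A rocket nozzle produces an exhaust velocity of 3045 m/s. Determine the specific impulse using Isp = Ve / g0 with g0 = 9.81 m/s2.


Isp = Ve / g0 = 3045 / 9.81 = 310.4 s

310.4 s


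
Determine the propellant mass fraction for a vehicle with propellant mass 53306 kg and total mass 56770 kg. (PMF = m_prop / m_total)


PMF = 53306 / 56770 = 0.939

0.939


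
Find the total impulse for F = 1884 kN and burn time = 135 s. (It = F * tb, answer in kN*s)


It = 1884 * 135 = 254340 kN*s

254340 kN*s


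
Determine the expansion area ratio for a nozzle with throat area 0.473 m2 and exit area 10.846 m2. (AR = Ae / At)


AR = 10.846 / 0.473 = 22.9

22.9


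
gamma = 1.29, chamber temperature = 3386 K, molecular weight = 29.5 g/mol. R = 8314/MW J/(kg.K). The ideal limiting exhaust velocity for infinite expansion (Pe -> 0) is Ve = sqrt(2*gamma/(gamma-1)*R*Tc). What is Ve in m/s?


R = 8314 / 29.5 = 281.83 J/(kg.K)
Ve = sqrt(2 * 1.29 / (1.29 - 1) * 281.83 * 3386) = 2914 m/s

2914 m/s


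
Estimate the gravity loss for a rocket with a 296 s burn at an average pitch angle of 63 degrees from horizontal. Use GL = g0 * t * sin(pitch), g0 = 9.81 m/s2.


GL = 9.81 * 296 * sin(63 deg) = 2587 m/s

2587 m/s


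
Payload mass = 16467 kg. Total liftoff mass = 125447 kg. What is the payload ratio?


PR = 16467 / 125447 = 0.1313

0.1313


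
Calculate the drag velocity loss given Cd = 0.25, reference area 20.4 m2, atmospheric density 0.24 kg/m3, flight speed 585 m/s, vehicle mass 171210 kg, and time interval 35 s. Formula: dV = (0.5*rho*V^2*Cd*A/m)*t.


D = 0.5 * 0.24 * 585^2 * 0.25 * 20.4 = 209441.7 N
a = 209441.7 / 171210 = 1.2233 m/s2
dV = 1.2233 * 35 = 42.8 m/s

42.8 m/s


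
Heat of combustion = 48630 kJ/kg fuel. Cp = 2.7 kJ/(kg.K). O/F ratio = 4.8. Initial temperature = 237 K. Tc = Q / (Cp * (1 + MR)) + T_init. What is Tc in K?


Tc = 48630 / (2.7 * (1 + 4.8)) + 237 = 3342 K

3342 K


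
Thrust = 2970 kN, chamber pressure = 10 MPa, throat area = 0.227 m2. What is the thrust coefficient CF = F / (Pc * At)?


CF = 2970000 / (10e6 * 0.227) = 1.31

1.31


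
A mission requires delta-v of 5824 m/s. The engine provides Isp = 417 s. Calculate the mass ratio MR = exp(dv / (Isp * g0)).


Ve = 417 * 9.81 = 4090.77 m/s
MR = exp(5824 / 4090.77) = 4.152

4.152


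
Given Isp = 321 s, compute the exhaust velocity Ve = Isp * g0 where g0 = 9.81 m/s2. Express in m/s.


Ve = Isp * g0 = 321 * 9.81 = 3149.0 m/s

3149.0 m/s


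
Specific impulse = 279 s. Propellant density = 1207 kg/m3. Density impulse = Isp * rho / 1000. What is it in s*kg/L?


rho*Isp = 279 * 1207 / 1000 = 337 s*kg/L

337 s*kg/L


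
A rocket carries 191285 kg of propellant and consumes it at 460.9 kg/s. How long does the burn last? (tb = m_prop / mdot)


tb = 191285 / 460.9 = 415.0 s

415.0 s


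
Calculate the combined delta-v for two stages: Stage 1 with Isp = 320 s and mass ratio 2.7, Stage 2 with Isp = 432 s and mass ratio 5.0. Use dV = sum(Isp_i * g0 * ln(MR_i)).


dV1 = 320 * 9.81 * ln(2.7) = 3118.0 m/s
dV2 = 432 * 9.81 * ln(5.0) = 6820.7 m/s
Total dV = 3118.0 + 6820.7 = 9938.7 m/s ~ 9939 m/s

9939 m/s


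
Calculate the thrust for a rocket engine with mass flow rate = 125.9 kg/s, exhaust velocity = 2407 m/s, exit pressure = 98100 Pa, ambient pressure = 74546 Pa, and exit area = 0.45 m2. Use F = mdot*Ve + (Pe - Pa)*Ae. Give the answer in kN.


F = 125.9 * 2407 + (98100 - 74546) * 0.45 = 313641.0 N = 313.6 kN

313.6 kN


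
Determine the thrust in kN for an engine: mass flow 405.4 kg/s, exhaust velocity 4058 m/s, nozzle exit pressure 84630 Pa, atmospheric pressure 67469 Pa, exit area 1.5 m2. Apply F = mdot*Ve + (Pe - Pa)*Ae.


F = 405.4 * 4058 + (84630 - 67469) * 1.5 = 1.6709e+06 N = 1670.9 kN

1670.9 kN


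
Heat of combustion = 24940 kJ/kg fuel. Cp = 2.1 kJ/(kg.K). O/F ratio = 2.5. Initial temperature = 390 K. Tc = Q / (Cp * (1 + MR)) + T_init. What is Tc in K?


Tc = 24940 / (2.1 * (1 + 2.5)) + 390 = 3783 K

3783 K


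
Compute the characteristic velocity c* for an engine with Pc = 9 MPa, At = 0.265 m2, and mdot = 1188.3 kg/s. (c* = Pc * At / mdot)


c* = 9e6 * 0.265 / 1188.3 = 2007 m/s

2007 m/s


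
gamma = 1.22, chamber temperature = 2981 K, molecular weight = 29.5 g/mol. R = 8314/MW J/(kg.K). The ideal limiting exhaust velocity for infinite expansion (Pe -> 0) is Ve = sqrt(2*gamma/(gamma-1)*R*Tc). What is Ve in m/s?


R = 8314 / 29.5 = 281.83 J/(kg.K)
Ve = sqrt(2 * 1.22 / (1.22 - 1) * 281.83 * 2981) = 3053 m/s

3053 m/s


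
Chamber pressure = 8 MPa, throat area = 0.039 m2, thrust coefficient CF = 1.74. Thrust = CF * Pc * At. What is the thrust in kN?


F = 1.74 * 8e6 * 0.039 = 542880.0 N = 542.9 kN

542.9 kN


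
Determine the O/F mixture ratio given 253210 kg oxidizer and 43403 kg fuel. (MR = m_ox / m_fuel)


MR = 253210 / 43403 = 5.83

5.83


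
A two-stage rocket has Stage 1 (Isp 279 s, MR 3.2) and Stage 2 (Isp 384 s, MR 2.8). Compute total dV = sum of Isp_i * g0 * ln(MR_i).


dV1 = 279 * 9.81 * ln(3.2) = 3183.5 m/s
dV2 = 384 * 9.81 * ln(2.8) = 3878.6 m/s
Total dV = 3183.5 + 3878.6 = 7062.1 m/s ~ 7062 m/s

7062 m/s


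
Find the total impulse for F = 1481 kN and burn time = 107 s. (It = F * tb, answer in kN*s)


It = 1481 * 107 = 158467 kN*s

158467 kN*s


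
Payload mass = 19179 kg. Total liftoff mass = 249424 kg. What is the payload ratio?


PR = 19179 / 249424 = 0.0769

0.0769


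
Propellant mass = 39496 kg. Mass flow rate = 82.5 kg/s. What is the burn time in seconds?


tb = 39496 / 82.5 = 478.7 s

478.7 s


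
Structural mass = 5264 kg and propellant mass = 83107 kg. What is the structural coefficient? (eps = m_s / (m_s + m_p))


eps = 5264 / (5264 + 83107) = 0.0596

0.0596


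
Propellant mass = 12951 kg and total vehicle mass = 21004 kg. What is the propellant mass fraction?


PMF = 12951 / 21004 = 0.617

0.617


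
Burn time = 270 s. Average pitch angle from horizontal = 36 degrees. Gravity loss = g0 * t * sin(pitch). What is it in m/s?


GL = 9.81 * 270 * sin(36 deg) = 1557 m/s

1557 m/s


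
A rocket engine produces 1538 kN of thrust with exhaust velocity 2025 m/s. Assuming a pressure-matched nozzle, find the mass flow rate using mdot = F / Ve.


mdot = F / Ve = 1538000 / 2025 = 759.5 kg/s

759.5 kg/s


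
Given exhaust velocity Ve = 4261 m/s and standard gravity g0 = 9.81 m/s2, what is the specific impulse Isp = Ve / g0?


Isp = Ve / g0 = 4261 / 9.81 = 434.4 s

434.4 s


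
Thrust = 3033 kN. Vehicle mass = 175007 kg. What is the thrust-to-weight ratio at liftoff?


TWR = 3033000 / (175007 * 9.81) = 1.77

1.77


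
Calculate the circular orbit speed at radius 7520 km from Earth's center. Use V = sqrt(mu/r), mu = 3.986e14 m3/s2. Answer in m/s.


V = sqrt(3.986e14 / 7520000) = 7280 m/s

7280 m/s


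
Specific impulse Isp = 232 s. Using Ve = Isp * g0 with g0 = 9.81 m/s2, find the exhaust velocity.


Ve = Isp * g0 = 232 * 9.81 = 2275.9 m/s

2275.9 m/s


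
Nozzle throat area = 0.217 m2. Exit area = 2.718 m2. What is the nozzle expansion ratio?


AR = 2.718 / 0.217 = 12.5

12.5


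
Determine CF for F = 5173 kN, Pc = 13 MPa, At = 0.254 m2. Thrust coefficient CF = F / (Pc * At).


CF = 5173000 / (13e6 * 0.254) = 1.57

1.57


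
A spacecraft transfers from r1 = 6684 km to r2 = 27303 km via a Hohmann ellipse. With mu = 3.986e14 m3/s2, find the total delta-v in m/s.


V1 = sqrt(mu/r1) = 7722.37 m/s
dV1 = V1*(sqrt(2*r2/(r1+r2)) - 1) = 2066.09 m/s
V2 = sqrt(mu/r2) = 3820.88 m/s
dV2 = V2*(1 - sqrt(2*r1/(r1+r2))) = 1424.59 m/s
Total dV = 3491 m/s

3491 m/s


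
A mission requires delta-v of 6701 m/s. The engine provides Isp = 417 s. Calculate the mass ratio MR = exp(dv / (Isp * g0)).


Ve = 417 * 9.81 = 4090.77 m/s
MR = exp(6701 / 4090.77) = 5.145

5.145


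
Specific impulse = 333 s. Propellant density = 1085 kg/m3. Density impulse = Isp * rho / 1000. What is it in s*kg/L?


rho*Isp = 333 * 1085 / 1000 = 361 s*kg/L

361 s*kg/L


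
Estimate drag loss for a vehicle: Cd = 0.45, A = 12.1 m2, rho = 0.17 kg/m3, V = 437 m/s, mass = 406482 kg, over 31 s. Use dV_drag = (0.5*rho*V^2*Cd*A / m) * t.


D = 0.5 * 0.17 * 437^2 * 0.45 * 12.1 = 88385.23 N
a = 88385.23 / 406482 = 0.2174 m/s2
dV = 0.2174 * 31 = 6.7 m/s

6.7 m/s


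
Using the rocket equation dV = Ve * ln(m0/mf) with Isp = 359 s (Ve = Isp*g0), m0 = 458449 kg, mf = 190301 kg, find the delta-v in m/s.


Ve = 359 * 9.81 = 3521.79 m/s
dV = 3521.79 * ln(458449/190301) = 3097 m/s

3097 m/s


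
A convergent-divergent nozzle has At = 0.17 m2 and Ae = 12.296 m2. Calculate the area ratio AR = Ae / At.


AR = 12.296 / 0.17 = 72.3

72.3


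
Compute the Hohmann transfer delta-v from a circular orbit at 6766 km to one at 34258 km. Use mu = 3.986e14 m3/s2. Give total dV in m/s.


V1 = sqrt(mu/r1) = 7675.43 m/s
dV1 = V1*(sqrt(2*r2/(r1+r2)) - 1) = 2243.84 m/s
V2 = sqrt(mu/r2) = 3411.05 m/s
dV2 = V2*(1 - sqrt(2*r1/(r1+r2))) = 1451.98 m/s
Total dV = 3696 m/s

3696 m/s


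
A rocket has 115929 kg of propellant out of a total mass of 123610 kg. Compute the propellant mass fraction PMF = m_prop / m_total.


PMF = 115929 / 123610 = 0.938

0.938


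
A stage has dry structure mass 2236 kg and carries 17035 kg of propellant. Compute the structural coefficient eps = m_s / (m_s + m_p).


eps = 2236 / (2236 + 17035) = 0.116

0.116


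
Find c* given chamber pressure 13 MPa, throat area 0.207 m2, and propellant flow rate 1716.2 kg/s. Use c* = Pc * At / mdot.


c* = 13e6 * 0.207 / 1716.2 = 1568 m/s

1568 m/s


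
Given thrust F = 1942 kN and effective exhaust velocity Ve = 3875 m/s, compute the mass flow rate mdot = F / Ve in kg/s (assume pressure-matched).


mdot = F / Ve = 1942000 / 3875 = 501.2 kg/s

501.2 kg/s


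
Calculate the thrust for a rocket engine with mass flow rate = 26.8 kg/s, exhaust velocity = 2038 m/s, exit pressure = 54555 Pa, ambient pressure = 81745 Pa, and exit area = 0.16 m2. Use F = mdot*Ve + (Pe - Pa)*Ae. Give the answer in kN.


F = 26.8 * 2038 + (54555 - 81745) * 0.16 = 50268.0 N = 50.3 kN

50.3 kN


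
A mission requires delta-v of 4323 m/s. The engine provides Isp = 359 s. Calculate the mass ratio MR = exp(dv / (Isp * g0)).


Ve = 359 * 9.81 = 3521.79 m/s
MR = exp(4323 / 3521.79) = 3.413

3.413


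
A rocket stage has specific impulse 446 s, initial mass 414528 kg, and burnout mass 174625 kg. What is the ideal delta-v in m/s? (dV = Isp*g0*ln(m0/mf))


Ve = 446 * 9.81 = 4375.26 m/s
dV = 4375.26 * ln(414528/174625) = 3782 m/s

3782 m/s


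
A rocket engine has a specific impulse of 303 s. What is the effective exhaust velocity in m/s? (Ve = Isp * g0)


Ve = Isp * g0 = 303 * 9.81 = 2972.4 m/s

2972.4 m/s


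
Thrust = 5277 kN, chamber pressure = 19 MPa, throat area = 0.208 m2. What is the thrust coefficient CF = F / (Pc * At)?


CF = 5277000 / (19e6 * 0.208) = 1.34

1.34


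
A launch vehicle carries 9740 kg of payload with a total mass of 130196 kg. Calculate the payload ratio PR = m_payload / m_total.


PR = 9740 / 130196 = 0.0748

0.0748


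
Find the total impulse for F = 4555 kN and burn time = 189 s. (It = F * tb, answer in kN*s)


It = 4555 * 189 = 860895 kN*s

860895 kN*s


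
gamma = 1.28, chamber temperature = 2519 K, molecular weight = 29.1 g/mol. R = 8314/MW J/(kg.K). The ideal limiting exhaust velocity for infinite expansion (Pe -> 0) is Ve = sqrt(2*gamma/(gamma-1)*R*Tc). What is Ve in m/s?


R = 8314 / 29.1 = 285.7 J/(kg.K)
Ve = sqrt(2 * 1.28 / (1.28 - 1) * 285.7 * 2519) = 2565 m/s

2565 m/s


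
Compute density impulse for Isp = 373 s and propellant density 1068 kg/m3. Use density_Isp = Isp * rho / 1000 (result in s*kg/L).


rho*Isp = 373 * 1068 / 1000 = 398 s*kg/L

398 s*kg/L


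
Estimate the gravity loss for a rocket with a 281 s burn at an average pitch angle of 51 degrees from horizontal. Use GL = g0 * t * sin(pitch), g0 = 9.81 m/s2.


GL = 9.81 * 281 * sin(51 deg) = 2142 m/s

2142 m/s


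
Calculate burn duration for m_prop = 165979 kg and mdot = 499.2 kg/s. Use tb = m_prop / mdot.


tb = 165979 / 499.2 = 332.5 s

332.5 s


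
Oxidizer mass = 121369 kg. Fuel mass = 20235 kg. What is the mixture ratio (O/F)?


MR = 121369 / 20235 = 6.0

6.0


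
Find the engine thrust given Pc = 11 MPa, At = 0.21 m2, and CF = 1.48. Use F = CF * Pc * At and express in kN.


F = 1.48 * 11e6 * 0.21 = 3.4188e+06 N = 3418.8 kN

3418.8 kN


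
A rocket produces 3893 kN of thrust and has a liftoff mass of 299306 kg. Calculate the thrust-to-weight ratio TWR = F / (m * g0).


TWR = 3893000 / (299306 * 9.81) = 1.33

1.33


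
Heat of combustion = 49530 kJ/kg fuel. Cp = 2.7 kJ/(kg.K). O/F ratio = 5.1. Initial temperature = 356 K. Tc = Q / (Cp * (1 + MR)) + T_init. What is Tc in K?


Tc = 49530 / (2.7 * (1 + 5.1)) + 356 = 3363 K

3363 K


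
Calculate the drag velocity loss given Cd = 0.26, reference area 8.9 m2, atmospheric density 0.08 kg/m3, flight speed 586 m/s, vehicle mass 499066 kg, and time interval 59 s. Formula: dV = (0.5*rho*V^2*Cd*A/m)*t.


D = 0.5 * 0.08 * 586^2 * 0.26 * 8.9 = 31784.73 N
a = 31784.73 / 499066 = 0.0637 m/s2
dV = 0.0637 * 59 = 3.8 m/s

3.8 m/s


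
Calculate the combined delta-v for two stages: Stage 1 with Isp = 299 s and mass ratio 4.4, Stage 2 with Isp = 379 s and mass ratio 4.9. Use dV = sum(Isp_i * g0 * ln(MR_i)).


dV1 = 299 * 9.81 * ln(4.4) = 4345.8 m/s
dV2 = 379 * 9.81 * ln(4.9) = 5908.8 m/s
Total dV = 4345.8 + 5908.8 = 10254.6 m/s ~ 10255 m/s

10255 m/s


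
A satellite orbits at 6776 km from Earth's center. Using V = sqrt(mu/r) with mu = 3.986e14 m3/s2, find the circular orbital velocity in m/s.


V = sqrt(3.986e14 / 6776000) = 7670 m/s

7670 m/s


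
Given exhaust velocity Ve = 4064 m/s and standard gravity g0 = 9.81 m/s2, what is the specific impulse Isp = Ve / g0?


Isp = Ve / g0 = 4064 / 9.81 = 414.3 s

414.3 s


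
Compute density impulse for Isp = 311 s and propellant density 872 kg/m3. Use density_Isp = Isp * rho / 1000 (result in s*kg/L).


rho*Isp = 311 * 872 / 1000 = 271 s*kg/L

271 s*kg/L


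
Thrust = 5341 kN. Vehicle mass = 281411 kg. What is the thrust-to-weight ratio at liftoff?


TWR = 5341000 / (281411 * 9.81) = 1.93

1.93


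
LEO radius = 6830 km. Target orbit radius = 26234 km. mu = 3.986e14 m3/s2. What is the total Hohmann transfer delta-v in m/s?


V1 = sqrt(mu/r1) = 7639.38 m/s
dV1 = V1*(sqrt(2*r2/(r1+r2)) - 1) = 1984.0 m/s
V2 = sqrt(mu/r2) = 3897.95 m/s
dV2 = V2*(1 - sqrt(2*r1/(r1+r2))) = 1392.51 m/s
Total dV = 3377 m/s

3377 m/s


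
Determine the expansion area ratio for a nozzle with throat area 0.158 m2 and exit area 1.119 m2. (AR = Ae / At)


AR = 1.119 / 0.158 = 7.1

7.1


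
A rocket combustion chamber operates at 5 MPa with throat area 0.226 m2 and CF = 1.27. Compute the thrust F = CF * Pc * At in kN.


F = 1.27 * 5e6 * 0.226 = 1.4351e+06 N = 1435.1 kN

1435.1 kN


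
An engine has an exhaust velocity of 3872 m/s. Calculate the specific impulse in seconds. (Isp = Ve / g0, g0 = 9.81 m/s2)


Isp = Ve / g0 = 3872 / 9.81 = 394.7 s

394.7 s


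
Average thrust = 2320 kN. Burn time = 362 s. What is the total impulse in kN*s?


It = 2320 * 362 = 839840 kN*s

839840 kN*s


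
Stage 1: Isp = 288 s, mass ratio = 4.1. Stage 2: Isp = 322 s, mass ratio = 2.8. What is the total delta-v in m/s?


dV1 = 288 * 9.81 * ln(4.1) = 3986.4 m/s
dV2 = 322 * 9.81 * ln(2.8) = 3252.4 m/s
Total dV = 3986.4 + 3252.4 = 7238.8 m/s ~ 7239 m/s

7239 m/s


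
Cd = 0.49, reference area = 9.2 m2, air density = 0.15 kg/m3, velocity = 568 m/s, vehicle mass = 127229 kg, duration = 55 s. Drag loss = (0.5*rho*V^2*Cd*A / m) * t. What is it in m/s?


D = 0.5 * 0.15 * 568^2 * 0.49 * 9.2 = 109079.17 N
a = 109079.17 / 127229 = 0.8573 m/s2
dV = 0.8573 * 55 = 47.2 m/s

47.2 m/s


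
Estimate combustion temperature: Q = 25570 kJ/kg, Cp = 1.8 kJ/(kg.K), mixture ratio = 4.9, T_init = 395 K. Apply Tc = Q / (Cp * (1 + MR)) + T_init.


Tc = 25570 / (1.8 * (1 + 4.9)) + 395 = 2803 K

2803 K


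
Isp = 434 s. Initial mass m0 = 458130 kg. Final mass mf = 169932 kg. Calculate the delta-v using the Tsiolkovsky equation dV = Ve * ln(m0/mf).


Ve = 434 * 9.81 = 4257.54 m/s
dV = 4257.54 * ln(458130/169932) = 4222 m/s

4222 m/s


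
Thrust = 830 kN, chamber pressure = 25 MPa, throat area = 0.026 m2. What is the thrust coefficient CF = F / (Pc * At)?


CF = 830000 / (25e6 * 0.026) = 1.28

1.28


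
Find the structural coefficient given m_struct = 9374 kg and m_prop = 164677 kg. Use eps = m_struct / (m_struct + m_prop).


eps = 9374 / (9374 + 164677) = 0.0539

0.0539


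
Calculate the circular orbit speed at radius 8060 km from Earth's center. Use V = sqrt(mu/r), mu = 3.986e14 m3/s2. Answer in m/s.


V = sqrt(3.986e14 / 8060000) = 7032 m/s

7032 m/s


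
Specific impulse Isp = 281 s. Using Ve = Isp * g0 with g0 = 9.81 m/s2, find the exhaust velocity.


Ve = Isp * g0 = 281 * 9.81 = 2756.6 m/s

2756.6 m/s


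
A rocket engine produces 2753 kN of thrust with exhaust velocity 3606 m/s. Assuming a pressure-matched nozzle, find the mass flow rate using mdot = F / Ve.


mdot = F / Ve = 2753000 / 3606 = 763.4 kg/s

763.4 kg/s


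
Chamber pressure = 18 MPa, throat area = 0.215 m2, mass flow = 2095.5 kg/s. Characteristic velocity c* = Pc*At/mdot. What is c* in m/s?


c* = 18e6 * 0.215 / 2095.5 = 1847 m/s

1847 m/s


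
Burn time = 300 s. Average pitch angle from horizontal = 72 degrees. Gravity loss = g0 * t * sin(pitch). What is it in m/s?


GL = 9.81 * 300 * sin(72 deg) = 2799 m/s

2799 m/s


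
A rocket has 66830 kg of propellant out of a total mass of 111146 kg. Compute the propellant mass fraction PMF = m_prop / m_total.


PMF = 66830 / 111146 = 0.601

0.601


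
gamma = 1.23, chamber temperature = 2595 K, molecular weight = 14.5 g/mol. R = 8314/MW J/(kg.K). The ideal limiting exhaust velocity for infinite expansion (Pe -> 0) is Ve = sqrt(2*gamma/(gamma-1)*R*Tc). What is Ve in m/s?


R = 8314 / 14.5 = 573.38 J/(kg.K)
Ve = sqrt(2 * 1.23 / (1.23 - 1) * 573.38 * 2595) = 3989 m/s

3989 m/s


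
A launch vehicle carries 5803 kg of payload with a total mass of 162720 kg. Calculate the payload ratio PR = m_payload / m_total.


PR = 5803 / 162720 = 0.0357

0.0357


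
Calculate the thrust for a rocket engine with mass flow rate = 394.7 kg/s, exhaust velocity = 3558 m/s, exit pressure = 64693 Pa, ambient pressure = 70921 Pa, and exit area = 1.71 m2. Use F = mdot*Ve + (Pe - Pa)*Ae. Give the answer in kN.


F = 394.7 * 3558 + (64693 - 70921) * 1.71 = 1.3937e+06 N = 1393.7 kN

1393.7 kN


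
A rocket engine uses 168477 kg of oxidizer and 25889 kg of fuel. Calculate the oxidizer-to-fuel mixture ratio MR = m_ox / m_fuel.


MR = 168477 / 25889 = 6.51

6.51


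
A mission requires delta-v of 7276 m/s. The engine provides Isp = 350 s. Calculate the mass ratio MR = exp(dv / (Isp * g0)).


Ve = 350 * 9.81 = 3433.5 m/s
MR = exp(7276 / 3433.5) = 8.324

8.324


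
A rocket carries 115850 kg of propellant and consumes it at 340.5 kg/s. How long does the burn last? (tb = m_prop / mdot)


tb = 115850 / 340.5 = 340.2 s

340.2 s


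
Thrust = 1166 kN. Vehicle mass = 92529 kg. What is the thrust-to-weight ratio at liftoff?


TWR = 1166000 / (92529 * 9.81) = 1.28

1.28


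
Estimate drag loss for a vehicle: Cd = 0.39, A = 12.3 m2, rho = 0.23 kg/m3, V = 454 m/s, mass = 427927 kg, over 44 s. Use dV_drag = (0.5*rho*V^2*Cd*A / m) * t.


D = 0.5 * 0.23 * 454^2 * 0.39 * 12.3 = 113704.92 N
a = 113704.92 / 427927 = 0.2657 m/s2
dV = 0.2657 * 44 = 11.7 m/s

11.7 m/s


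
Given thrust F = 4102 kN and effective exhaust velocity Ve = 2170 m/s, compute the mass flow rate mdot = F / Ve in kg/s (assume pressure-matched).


mdot = F / Ve = 4102000 / 2170 = 1890.3 kg/s

1890.3 kg/s


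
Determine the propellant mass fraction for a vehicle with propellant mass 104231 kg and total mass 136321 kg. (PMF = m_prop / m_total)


PMF = 104231 / 136321 = 0.765

0.765


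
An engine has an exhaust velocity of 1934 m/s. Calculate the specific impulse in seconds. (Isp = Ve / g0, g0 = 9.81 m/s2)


Isp = Ve / g0 = 1934 / 9.81 = 197.1 s

197.1 s


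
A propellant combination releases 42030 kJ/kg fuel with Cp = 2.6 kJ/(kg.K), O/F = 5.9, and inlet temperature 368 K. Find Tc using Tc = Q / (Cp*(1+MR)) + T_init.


Tc = 42030 / (2.6 * (1 + 5.9)) + 368 = 2711 K

2711 K


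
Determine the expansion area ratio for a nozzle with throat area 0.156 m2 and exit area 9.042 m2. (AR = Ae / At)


AR = 9.042 / 0.156 = 58.0

58.0


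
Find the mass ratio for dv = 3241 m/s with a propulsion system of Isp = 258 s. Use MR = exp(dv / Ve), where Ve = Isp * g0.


Ve = 258 * 9.81 = 2530.98 m/s
MR = exp(3241 / 2530.98) = 3.599

3.599


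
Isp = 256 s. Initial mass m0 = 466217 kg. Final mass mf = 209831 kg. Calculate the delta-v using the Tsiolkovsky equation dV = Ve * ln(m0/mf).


Ve = 256 * 9.81 = 2511.36 m/s
dV = 2511.36 * ln(466217/209831) = 2005 m/s

2005 m/s


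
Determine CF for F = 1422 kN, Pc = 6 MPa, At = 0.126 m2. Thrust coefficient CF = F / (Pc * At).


CF = 1422000 / (6e6 * 0.126) = 1.88

1.88


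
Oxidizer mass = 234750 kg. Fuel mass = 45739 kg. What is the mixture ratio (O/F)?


MR = 234750 / 45739 = 5.13

5.13


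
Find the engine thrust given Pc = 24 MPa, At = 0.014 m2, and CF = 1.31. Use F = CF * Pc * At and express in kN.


F = 1.31 * 24e6 * 0.014 = 440160.0 N = 440.2 kN

440.2 kN


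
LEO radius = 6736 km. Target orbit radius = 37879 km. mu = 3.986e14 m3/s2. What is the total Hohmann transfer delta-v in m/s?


V1 = sqrt(mu/r1) = 7692.5 m/s
dV1 = V1*(sqrt(2*r2/(r1+r2)) - 1) = 2331.51 m/s
V2 = sqrt(mu/r2) = 3243.91 m/s
dV2 = V2*(1 - sqrt(2*r1/(r1+r2))) = 1461.35 m/s
Total dV = 3793 m/s

3793 m/s
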